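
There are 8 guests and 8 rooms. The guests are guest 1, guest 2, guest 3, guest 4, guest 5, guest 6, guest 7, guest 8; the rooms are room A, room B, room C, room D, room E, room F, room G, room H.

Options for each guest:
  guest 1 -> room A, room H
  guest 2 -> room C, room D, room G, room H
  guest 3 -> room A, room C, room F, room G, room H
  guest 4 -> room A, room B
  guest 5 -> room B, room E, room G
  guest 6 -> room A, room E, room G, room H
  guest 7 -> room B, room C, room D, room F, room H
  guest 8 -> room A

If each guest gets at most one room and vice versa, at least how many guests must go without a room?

0

A valid assignment of size 8: guest 1-room H, guest 2-room D, guest 3-room F, guest 4-room B, guest 5-room G, guest 6-room E, guest 7-room C, guest 8-room A.
All 8 guests are matched, so no larger matching exists.
That matches 8 of the 8, leaving 0 unmatched; no matching can do better.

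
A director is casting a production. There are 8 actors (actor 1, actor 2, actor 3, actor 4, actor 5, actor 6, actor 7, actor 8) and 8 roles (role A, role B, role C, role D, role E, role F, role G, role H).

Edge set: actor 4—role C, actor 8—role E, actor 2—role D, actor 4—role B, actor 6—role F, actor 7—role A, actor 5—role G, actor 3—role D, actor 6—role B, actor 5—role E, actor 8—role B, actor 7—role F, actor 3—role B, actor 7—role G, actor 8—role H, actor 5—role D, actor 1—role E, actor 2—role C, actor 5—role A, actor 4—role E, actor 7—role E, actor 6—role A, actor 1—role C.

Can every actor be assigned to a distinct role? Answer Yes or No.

A valid assignment of size 8: actor 1–role C, actor 2–role D, actor 3–role B, actor 4–role E, actor 5–role A, actor 6–role F, actor 7–role G, actor 8–role H.
All 8 actors are covered.

Yes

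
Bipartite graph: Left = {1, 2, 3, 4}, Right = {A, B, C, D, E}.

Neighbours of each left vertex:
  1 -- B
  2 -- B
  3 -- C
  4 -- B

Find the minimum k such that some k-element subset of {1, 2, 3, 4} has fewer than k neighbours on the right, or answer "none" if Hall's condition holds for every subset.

Take S = {1, 2}. Its neighbourhood is {B}, so |N(S)| = 1 < |S| = 2.
No single vertex violates Hall's condition since each has at least one neighbour, so 2 is the minimum.

2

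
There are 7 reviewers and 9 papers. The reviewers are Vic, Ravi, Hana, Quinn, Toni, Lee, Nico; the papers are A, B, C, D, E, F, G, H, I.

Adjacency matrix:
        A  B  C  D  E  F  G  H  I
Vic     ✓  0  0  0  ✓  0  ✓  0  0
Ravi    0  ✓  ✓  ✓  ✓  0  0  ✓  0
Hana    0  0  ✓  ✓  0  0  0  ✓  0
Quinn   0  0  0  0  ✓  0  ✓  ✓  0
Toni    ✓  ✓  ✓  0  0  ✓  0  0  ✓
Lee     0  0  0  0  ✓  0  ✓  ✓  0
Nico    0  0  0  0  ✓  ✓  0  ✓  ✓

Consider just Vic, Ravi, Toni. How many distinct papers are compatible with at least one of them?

9

The union of neighbours of {Vic, Ravi, Toni} is {A, B, C, D, E, F, G, H, I}, which has 9 elements.
Since |N(S)| = 9 ≥ |S| = 3, Hall's condition holds for this subset.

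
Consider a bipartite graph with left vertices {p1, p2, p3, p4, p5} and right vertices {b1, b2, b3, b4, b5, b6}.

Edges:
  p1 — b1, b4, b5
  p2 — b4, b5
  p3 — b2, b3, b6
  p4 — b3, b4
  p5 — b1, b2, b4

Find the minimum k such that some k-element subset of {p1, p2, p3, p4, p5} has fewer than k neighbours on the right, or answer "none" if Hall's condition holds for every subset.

A matching saturating every left vertex exists, for instance p1→b1, p2→b5, p3→b6, p4→b3, p5→b4.
By Hall's marriage theorem, this means |N(S)| ≥ |S| for every subset S, so no violating subset exists.

none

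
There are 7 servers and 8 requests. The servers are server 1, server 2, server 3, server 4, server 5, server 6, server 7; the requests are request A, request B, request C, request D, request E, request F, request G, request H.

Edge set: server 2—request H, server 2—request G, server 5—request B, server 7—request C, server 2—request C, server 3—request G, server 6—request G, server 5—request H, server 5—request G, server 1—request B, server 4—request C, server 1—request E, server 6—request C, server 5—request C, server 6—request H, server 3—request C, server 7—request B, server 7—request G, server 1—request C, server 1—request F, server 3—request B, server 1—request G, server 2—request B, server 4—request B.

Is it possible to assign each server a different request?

No

The set {server 2, server 3, server 4, server 5, server 6, server 7} has only 4 neighbours ({request B, request C, request G, request H}), so by Hall's theorem at most 5 of the 7 servers can be matched.
Hence no matching covers every server.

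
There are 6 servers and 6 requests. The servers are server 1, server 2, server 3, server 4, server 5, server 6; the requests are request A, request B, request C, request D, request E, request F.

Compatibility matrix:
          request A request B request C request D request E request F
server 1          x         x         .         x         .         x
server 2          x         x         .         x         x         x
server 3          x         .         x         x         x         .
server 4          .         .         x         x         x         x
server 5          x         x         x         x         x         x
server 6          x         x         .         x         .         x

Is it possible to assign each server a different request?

One maximum matching: server 1→request A, server 2→request B, server 3→request E, server 4→request C, server 5→request F, server 6→request D.
All 6 servers are covered.

Yes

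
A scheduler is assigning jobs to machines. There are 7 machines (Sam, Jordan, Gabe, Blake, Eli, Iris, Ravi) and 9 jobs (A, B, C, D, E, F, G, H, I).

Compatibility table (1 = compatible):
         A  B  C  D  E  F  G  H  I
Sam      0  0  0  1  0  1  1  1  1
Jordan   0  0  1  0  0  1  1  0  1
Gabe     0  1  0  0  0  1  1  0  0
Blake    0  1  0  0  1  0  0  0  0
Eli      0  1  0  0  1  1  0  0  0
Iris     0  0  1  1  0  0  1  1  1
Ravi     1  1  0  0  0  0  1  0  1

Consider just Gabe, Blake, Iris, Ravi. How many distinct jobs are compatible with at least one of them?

9

The union of neighbours of {Gabe, Blake, Iris, Ravi} is {A, B, C, D, E, F, G, H, I}, which has 9 elements.
Since |N(S)| = 9 ≥ |S| = 4, Hall's condition holds for this subset.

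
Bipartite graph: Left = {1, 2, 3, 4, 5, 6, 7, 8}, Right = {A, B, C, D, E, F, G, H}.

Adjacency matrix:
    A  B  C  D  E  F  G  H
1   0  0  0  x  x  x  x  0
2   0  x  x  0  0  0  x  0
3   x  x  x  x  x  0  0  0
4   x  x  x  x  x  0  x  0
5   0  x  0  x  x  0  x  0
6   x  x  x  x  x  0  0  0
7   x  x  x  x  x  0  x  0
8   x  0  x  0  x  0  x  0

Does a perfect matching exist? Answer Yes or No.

No

The set {2, 3, 4, 5, 6, 7, 8} has only 6 neighbours ({A, B, C, D, E, G}), so by Hall's theorem at most 7 of the 8 left vertices can be matched.
Hence no matching covers every left vertex.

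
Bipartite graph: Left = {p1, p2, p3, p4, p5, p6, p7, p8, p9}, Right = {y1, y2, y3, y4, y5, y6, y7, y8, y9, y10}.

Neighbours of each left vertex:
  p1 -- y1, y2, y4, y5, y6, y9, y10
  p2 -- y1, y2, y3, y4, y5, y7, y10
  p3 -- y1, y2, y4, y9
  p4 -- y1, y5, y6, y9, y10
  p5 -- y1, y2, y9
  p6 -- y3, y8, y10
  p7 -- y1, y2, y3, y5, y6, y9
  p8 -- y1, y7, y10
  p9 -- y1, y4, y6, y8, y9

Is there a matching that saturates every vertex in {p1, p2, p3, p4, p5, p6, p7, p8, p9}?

For example, pair p1–y4, p2–y3, p3–y1, p4–y10, p5–y2, p6–y8, p7–y9, p8–y7, p9–y6.
All 9 left vertices are covered.

Yes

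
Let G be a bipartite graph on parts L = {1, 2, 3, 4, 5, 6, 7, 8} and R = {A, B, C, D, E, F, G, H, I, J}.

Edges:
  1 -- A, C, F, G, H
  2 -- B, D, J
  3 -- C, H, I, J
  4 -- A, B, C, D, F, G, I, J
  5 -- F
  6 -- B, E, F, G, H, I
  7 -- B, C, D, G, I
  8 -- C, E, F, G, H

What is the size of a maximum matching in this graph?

For example, pair 1→H, 2→J, 3→C, 4→A, 5→F, 6→E, 7→B, 8→G.
This saturates every left vertex, so 8 is the maximum.

8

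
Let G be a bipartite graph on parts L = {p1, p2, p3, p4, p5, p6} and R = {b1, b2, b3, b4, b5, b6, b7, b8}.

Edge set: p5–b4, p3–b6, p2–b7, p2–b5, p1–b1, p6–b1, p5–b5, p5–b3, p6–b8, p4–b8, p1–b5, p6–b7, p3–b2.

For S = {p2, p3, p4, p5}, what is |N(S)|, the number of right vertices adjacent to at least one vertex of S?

7

The union of neighbours of {p2, p3, p4, p5} is {b2, b3, b4, b5, b6, b7, b8}, which has 7 elements.
Since |N(S)| = 7 ≥ |S| = 4, Hall's condition holds for this subset.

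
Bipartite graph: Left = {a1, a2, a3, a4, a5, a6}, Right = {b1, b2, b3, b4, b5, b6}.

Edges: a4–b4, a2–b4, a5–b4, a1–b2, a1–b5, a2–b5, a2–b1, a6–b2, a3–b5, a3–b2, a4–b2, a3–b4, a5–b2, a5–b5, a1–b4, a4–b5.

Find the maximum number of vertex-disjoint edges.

4

A valid assignment of size 4: a1–b2, a2–b1, a3–b4, a4–b5.
The set {a1, a3, a4, a5, a6} has only 3 neighbours ({b2, b4, b5}), so by Hall's theorem at most 4 of the 6 left vertices can be matched.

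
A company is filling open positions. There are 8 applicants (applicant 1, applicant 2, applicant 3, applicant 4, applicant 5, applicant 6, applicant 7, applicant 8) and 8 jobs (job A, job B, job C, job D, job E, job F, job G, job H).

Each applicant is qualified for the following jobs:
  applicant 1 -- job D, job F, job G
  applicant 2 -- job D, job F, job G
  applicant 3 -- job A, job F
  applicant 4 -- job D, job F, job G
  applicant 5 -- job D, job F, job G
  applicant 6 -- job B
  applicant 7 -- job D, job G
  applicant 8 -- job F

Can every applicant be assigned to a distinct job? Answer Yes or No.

No

The set {applicant 1, applicant 2, applicant 4, applicant 5, applicant 7, applicant 8} has only 3 neighbours ({job D, job F, job G}), so by Hall's theorem at most 5 of the 8 applicants can be matched.
Hence no matching covers every applicant.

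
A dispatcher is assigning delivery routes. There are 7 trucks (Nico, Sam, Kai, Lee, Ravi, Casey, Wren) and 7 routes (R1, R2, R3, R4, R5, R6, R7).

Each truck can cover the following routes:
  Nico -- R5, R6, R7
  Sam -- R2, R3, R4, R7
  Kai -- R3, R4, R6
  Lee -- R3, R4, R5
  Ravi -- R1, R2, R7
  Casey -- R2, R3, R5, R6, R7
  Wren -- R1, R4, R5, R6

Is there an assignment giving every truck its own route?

One maximum matching: Nico→R7, Sam→R2, Kai→R6, Lee→R5, Ravi→R1, Casey→R3, Wren→R4.
All 7 trucks are covered.

Yes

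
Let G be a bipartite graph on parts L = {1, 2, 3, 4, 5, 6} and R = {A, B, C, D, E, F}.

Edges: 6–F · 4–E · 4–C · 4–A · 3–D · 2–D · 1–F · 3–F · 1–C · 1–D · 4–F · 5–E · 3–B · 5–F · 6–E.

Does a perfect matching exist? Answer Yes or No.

Yes

A valid assignment of size 6: 1–C, 2–D, 3–B, 4–A, 5–F, 6–E.
Every left vertex is matched, so this is a perfect matching.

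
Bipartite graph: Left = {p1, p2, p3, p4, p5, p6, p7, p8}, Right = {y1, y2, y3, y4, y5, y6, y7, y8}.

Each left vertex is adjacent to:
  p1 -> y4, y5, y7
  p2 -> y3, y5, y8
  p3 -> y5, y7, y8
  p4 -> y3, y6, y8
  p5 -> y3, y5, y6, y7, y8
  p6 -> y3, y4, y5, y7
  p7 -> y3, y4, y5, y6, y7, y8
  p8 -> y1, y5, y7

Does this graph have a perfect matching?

The set {p1, p2, p3, p4, p5, p6, p7} has only 6 neighbours ({y3, y4, y5, y6, y7, y8}), so by Hall's theorem at most 7 of the 8 left vertices can be matched.
Hence no matching covers every left vertex.

No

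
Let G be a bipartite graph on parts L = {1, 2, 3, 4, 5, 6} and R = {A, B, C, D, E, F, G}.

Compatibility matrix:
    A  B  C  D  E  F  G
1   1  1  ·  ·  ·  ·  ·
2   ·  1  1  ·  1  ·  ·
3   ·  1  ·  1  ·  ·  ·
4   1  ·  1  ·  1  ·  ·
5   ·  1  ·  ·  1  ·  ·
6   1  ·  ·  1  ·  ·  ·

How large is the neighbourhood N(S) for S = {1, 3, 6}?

3

The union of neighbours of {1, 3, 6} is {A, B, D}, which has 3 elements.
Since |N(S)| = 3 ≥ |S| = 3, Hall's condition holds for this subset.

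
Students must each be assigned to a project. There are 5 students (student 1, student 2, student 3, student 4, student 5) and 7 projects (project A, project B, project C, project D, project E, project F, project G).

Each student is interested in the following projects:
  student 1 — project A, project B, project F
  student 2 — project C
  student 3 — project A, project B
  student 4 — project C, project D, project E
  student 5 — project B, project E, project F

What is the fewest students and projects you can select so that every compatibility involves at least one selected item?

{student 1, student 2, student 3, student 4, student 5} is a vertex cover of size 5: every edge has an endpoint in this set.
No smaller cover exists because student 1–project B, student 2–project C, student 3–project A, student 4–project D, student 5–project E is a matching of size 5, and a cover must include an endpoint of each of these disjoint edges (König's theorem).

5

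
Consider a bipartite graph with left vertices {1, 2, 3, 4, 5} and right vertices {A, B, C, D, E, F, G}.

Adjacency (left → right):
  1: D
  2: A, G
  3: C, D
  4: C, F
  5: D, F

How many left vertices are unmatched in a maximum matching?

One maximum matching: 1→D, 2→G, 3→C, 4→F.
The set {1, 3, 4, 5} has only 3 neighbours ({C, D, F}), so by Hall's theorem at most 4 of the 5 left vertices can be matched.
That matches 4 of the 5, leaving 1 unmatched; no matching can do better.

1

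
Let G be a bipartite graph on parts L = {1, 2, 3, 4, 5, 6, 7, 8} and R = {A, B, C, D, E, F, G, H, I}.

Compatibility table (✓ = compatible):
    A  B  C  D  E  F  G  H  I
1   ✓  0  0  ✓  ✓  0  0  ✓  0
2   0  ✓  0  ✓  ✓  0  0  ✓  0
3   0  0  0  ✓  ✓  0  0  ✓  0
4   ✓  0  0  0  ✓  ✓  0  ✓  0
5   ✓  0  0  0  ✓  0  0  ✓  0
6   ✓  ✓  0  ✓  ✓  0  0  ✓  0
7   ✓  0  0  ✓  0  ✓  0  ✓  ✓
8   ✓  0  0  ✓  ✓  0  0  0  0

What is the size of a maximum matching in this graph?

For example, pair 1-H, 2-B, 3-D, 4-F, 5-E, 6-A, 7-I.
The set {1, 2, 3, 5, 6, 8} has only 5 neighbours ({A, B, D, E, H}), so by Hall's theorem at most 7 of the 8 left vertices can be matched.

7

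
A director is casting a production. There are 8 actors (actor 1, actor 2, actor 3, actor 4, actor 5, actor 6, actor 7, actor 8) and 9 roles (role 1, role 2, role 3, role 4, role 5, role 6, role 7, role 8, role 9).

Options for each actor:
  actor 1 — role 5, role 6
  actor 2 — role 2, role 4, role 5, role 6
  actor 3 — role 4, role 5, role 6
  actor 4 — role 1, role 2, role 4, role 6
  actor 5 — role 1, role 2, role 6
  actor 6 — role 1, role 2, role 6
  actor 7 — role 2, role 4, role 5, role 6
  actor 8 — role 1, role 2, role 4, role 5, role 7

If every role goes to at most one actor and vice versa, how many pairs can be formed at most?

For example, pair actor 1-role 6, actor 2-role 5, actor 3-role 4, actor 4-role 2, actor 5-role 1, actor 8-role 7.
The set {actor 1, actor 2, actor 3, actor 4, actor 5, actor 6, actor 7} has only 5 neighbours ({role 1, role 2, role 4, role 5, role 6}), so by Hall's theorem at most 6 of the 8 actors can be matched.

6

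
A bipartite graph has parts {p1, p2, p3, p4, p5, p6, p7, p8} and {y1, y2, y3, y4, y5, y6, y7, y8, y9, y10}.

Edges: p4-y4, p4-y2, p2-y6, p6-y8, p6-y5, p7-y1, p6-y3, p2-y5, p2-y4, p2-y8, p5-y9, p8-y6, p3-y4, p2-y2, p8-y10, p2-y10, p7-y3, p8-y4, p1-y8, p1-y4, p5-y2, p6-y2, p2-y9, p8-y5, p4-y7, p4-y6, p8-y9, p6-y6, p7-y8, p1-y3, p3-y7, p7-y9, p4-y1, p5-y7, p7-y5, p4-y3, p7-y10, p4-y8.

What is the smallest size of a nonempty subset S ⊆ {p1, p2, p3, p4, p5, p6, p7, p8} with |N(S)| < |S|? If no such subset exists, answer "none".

A matching saturating every left vertex exists, for instance p1→y3, p2→y9, p3→y4, p4→y7, p5→y2, p6→y8, p7→y10, p8→y6.
By Hall's marriage theorem, this means |N(S)| ≥ |S| for every subset S, so no violating subset exists.

none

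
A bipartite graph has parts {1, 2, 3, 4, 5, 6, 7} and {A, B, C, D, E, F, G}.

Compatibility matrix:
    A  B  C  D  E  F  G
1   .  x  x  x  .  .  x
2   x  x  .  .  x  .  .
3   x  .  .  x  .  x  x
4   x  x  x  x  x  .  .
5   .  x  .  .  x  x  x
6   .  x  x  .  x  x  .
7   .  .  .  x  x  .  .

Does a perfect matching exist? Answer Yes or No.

One maximum matching: 1–G, 2–A, 3–F, 4–D, 5–B, 6–C, 7–E.
Every left vertex is matched, so this is a perfect matching.

Yes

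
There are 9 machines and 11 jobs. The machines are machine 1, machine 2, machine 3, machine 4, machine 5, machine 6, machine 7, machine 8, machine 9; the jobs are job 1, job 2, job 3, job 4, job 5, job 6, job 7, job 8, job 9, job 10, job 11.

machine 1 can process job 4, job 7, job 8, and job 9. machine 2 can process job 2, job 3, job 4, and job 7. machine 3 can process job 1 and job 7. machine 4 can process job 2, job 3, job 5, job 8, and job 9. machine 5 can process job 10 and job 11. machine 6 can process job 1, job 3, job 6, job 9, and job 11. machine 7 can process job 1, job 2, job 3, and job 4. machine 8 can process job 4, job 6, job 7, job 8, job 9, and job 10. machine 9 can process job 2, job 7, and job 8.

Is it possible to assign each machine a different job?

A valid assignment of size 9: machine 1-job 9, machine 2-job 4, machine 3-job 1, machine 4-job 5, machine 5-job 10, machine 6-job 11, machine 7-job 3, machine 8-job 7, machine 9-job 2.
All 9 machines are covered.

Yes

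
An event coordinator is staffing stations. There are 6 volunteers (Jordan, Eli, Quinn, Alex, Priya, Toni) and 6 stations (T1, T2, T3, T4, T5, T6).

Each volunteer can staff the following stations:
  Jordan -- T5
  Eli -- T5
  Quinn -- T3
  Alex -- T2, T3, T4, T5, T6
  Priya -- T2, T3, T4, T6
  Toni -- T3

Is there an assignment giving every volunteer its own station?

The set {Jordan, Eli, Quinn, Toni} has only 2 neighbours ({T3, T5}), so by Hall's theorem at most 4 of the 6 volunteers can be matched.
Hence no matching covers every volunteer.

No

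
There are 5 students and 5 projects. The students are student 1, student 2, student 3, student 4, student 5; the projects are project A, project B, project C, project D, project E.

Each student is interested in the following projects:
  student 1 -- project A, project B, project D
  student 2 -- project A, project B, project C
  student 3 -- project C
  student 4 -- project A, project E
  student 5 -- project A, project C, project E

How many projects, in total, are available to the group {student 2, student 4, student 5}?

The union of neighbours of {student 2, student 4, student 5} is {project A, project B, project C, project E}, which has 4 elements.
Since |N(S)| = 4 ≥ |S| = 3, Hall's condition holds for this subset.

4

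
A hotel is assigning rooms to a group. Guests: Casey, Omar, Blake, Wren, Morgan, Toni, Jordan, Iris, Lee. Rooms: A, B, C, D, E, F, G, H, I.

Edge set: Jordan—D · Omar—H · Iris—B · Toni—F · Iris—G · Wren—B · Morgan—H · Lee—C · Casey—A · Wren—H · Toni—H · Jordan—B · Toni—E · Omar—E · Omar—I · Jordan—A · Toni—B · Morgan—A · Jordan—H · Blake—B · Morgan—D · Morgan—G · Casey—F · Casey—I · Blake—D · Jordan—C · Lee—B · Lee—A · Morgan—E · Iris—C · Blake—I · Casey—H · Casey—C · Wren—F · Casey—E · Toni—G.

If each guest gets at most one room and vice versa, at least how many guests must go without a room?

A valid assignment of size 9: Casey–H, Omar–I, Blake–D, Wren–F, Morgan–G, Toni–E, Jordan–A, Iris–C, Lee–B.
This saturates every guest, so 9 is the maximum.
That matches 9 of the 9, leaving 0 unmatched; no matching can do better.

0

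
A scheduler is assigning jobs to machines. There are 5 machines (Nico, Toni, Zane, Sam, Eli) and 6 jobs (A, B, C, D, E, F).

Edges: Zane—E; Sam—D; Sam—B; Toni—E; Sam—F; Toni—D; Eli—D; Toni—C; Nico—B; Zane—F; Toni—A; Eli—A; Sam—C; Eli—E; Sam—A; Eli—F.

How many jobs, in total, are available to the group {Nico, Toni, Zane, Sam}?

The union of neighbours of {Nico, Toni, Zane, Sam} is {A, B, C, D, E, F}, which has 6 elements.
Since |N(S)| = 6 ≥ |S| = 4, Hall's condition holds for this subset.

6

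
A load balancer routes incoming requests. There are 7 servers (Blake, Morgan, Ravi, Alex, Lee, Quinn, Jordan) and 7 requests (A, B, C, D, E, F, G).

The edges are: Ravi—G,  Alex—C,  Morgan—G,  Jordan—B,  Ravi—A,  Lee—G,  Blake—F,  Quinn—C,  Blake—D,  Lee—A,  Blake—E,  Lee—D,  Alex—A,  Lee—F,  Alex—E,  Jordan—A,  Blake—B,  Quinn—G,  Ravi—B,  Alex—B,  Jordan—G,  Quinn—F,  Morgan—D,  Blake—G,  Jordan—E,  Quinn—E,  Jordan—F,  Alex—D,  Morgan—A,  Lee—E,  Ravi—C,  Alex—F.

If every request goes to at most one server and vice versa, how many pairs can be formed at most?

One maximum matching: Blake–E, Morgan–D, Ravi–B, Alex–A, Lee–F, Quinn–C, Jordan–G.
All 7 servers are matched, so no larger matching exists.

7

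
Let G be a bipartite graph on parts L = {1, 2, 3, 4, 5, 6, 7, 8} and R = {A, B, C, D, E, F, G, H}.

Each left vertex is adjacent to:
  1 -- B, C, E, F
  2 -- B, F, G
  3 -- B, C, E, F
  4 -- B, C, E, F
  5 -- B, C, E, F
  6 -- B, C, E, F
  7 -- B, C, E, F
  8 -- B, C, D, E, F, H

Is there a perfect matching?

The set {1, 3, 4, 5, 6, 7} has only 4 neighbours ({B, C, E, F}), so by Hall's theorem at most 6 of the 8 left vertices can be matched.
Hence no matching covers every left vertex.

No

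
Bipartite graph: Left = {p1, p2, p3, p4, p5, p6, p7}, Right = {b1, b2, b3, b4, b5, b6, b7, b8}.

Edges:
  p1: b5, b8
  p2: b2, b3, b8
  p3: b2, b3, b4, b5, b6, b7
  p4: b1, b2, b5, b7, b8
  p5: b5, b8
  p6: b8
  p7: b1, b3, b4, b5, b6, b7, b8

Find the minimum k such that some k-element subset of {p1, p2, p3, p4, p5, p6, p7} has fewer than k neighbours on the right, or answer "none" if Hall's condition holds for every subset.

3

Take S = {p1, p5, p6}. Its neighbourhood is {b5, b8}, so |N(S)| = 2 < |S| = 3.
Every subset of size less than 3 has at least as many neighbours as members, so 3 is the minimum.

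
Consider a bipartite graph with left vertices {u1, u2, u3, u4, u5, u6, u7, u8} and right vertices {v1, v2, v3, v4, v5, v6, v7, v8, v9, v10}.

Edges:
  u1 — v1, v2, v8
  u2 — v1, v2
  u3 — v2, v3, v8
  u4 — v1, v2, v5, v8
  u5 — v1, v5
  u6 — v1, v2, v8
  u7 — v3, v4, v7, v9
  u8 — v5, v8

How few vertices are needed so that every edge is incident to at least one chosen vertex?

The 6 edges u1–v8, u2–v2, u3–v3, u4–v5, u5–v1, u7–v7 form a matching, so any vertex cover needs at least 6 vertices (one per matched edge).
Conversely {u3, u7, v1, v2, v5, v8} meets every edge and has exactly 6 vertices, so 6 is optimal.

6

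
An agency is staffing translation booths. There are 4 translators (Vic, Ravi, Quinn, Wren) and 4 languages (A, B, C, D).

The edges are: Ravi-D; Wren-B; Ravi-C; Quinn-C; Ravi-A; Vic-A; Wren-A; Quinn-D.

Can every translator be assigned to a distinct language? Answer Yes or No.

Yes

A valid assignment of size 4: Vic-A, Ravi-D, Quinn-C, Wren-B.
All 4 translators are covered.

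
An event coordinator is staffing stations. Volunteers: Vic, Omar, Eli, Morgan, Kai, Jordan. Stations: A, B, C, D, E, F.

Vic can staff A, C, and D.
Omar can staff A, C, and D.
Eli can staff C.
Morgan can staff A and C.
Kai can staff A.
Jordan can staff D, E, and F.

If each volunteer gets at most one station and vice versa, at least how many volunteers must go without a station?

For example, pair Vic→A, Omar→D, Eli→C, Jordan→E.
The set {Vic, Omar, Eli, Morgan, Kai} has only 3 neighbours ({A, C, D}), so by Hall's theorem at most 4 of the 6 volunteers can be matched.
That matches 4 of the 6, leaving 2 unmatched; no matching can do better.

2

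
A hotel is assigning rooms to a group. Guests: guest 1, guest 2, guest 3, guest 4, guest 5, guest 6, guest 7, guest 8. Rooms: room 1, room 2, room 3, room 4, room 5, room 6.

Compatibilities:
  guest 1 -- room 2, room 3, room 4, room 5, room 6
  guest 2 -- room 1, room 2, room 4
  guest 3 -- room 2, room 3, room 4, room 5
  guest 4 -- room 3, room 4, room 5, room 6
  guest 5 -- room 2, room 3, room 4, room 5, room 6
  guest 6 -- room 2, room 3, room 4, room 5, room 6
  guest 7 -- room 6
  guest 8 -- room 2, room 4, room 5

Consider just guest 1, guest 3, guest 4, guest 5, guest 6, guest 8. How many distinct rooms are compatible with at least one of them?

The union of neighbours of {guest 1, guest 3, guest 4, guest 5, guest 6, guest 8} is {room 2, room 3, room 4, room 5, room 6}, which has 5 elements.
Since |N(S)| = 5 < |S| = 6, Hall's condition fails for this subset.

5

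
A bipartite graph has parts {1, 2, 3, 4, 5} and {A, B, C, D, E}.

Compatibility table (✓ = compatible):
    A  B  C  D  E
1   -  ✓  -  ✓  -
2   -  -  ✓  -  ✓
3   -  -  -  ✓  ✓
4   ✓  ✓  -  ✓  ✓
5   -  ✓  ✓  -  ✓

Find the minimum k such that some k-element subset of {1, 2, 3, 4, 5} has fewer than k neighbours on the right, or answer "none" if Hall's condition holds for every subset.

none

A matching saturating every left vertex exists, for instance 1→D, 2→C, 3→E, 4→A, 5→B.
By Hall's marriage theorem, this means |N(S)| ≥ |S| for every subset S, so no violating subset exists.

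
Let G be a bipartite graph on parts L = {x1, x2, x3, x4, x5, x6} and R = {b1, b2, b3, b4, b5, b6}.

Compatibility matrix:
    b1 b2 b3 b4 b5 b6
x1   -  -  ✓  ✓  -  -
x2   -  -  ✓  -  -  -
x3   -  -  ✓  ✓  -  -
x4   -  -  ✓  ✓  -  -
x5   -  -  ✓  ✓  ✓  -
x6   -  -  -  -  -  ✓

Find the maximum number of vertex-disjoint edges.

For example, pair x1-b4, x2-b3, x5-b5, x6-b6.
The set {x1, x2, x3, x4} has only 2 neighbours ({b3, b4}), so by Hall's theorem at most 4 of the 6 left vertices can be matched.

4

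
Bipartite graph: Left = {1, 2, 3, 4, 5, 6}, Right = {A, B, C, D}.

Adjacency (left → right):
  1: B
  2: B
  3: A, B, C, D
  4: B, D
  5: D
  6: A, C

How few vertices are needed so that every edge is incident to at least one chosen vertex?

4

A maximum matching has 4 edges (e.g. 1–B, 3–A, 4–D, 6–C).
By König's theorem the minimum vertex cover has the same size. One such cover is {3, 6, B, D}.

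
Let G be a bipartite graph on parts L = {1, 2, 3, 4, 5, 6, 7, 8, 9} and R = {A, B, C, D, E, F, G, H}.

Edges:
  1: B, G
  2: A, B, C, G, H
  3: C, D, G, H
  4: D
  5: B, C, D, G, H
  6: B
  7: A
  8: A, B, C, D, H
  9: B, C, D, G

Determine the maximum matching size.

For example, pair 1–G, 2–A, 3–C, 4–D, 5–H, 6–B.
The set {1, 2, 3, 4, 5, 6, 7, 8, 9} has only 6 neighbours ({A, B, C, D, G, H}), so by Hall's theorem at most 6 of the 9 left vertices can be matched.

6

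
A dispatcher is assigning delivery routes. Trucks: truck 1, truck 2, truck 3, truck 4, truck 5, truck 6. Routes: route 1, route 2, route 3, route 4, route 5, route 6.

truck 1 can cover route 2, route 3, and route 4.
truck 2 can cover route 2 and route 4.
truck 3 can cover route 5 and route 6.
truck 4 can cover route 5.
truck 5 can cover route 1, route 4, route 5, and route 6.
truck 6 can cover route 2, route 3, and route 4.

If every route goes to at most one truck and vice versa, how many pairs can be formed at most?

One maximum matching: truck 1–route 3, truck 2–route 4, truck 3–route 6, truck 4–route 5, truck 5–route 1, truck 6–route 2.
All 6 trucks are matched, so no larger matching exists.

6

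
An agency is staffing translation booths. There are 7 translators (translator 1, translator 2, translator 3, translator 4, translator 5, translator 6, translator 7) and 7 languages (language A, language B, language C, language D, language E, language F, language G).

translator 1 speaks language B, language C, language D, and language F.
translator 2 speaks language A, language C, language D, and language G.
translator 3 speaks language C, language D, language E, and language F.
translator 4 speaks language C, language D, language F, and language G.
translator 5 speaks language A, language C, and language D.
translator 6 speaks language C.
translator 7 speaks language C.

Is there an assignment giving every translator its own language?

The set {translator 6, translator 7} has only 1 neighbour ({language C}), so by Hall's theorem at most 6 of the 7 translators can be matched.
Hence no matching covers every translator.

No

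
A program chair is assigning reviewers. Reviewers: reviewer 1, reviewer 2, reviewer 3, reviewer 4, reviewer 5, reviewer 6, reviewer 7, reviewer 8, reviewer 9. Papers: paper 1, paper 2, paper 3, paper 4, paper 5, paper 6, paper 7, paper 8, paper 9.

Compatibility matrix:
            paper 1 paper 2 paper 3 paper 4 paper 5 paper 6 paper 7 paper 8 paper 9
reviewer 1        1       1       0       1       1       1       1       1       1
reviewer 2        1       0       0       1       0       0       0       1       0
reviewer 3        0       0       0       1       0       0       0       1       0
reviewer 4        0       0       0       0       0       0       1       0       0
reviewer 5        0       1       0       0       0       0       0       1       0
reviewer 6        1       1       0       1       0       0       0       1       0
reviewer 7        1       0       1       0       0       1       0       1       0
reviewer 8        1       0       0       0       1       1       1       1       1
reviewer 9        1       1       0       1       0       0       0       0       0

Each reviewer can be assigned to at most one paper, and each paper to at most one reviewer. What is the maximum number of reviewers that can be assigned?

A valid assignment of size 8: reviewer 1–paper 6, reviewer 2–paper 1, reviewer 3–paper 8, reviewer 4–paper 7, reviewer 5–paper 2, reviewer 6–paper 4, reviewer 7–paper 3, reviewer 8–paper 9.
The set {reviewer 2, reviewer 3, reviewer 5, reviewer 6, reviewer 9} has only 4 neighbours ({paper 1, paper 2, paper 4, paper 8}), so by Hall's theorem at most 8 of the 9 reviewers can be matched.

8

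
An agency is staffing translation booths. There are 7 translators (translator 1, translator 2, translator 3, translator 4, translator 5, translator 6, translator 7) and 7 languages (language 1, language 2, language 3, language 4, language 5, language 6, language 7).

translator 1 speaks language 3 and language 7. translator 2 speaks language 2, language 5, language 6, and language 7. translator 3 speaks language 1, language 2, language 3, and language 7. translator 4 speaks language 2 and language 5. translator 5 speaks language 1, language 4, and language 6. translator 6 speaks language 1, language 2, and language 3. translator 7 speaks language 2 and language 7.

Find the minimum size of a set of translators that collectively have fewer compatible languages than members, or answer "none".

A matching saturating every translator exists, for instance translator 1→language 3, translator 2→language 6, translator 3→language 2, translator 4→language 5, translator 5→language 4, translator 6→language 1, translator 7→language 7.
By Hall's marriage theorem, this means |N(S)| ≥ |S| for every subset S, so no violating subset exists.

none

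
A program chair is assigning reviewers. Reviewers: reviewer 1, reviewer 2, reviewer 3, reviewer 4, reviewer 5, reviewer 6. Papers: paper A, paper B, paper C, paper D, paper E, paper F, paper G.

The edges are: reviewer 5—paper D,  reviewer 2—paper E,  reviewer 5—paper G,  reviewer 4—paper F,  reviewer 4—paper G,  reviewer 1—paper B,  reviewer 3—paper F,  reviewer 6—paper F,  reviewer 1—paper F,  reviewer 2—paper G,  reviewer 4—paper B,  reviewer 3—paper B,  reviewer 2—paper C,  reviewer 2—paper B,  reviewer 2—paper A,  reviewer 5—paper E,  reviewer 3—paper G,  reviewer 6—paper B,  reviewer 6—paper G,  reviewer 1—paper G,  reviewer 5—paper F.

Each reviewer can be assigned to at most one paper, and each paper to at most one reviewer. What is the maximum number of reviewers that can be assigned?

For example, pair reviewer 1→paper F, reviewer 2→paper C, reviewer 3→paper G, reviewer 4→paper B, reviewer 5→paper D.
The set {reviewer 1, reviewer 3, reviewer 4, reviewer 6} has only 3 neighbours ({paper B, paper F, paper G}), so by Hall's theorem at most 5 of the 6 reviewers can be matched.

5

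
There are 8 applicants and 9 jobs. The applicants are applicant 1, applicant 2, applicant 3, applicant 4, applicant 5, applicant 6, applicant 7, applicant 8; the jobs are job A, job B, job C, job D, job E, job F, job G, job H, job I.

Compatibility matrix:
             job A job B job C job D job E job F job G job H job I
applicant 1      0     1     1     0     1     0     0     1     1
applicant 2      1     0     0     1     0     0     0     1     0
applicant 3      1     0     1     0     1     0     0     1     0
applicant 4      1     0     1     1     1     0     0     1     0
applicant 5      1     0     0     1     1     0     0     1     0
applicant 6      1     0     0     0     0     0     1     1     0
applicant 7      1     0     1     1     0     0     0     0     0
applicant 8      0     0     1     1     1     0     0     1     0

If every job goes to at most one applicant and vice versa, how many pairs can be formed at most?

One maximum matching: applicant 1–job B, applicant 2–job D, applicant 3–job E, applicant 4–job C, applicant 5–job H, applicant 6–job G, applicant 7–job A.
The set {applicant 2, applicant 3, applicant 4, applicant 5, applicant 7, applicant 8} has only 5 neighbours ({job A, job C, job D, job E, job H}), so by Hall's theorem at most 7 of the 8 applicants can be matched.

7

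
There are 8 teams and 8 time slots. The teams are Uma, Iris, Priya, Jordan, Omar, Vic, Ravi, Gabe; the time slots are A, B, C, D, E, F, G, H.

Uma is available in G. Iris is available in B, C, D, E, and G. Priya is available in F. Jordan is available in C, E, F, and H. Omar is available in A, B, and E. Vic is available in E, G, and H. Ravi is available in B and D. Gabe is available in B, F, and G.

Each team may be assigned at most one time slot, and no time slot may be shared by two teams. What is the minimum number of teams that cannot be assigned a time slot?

One maximum matching: Uma-G, Iris-E, Priya-F, Jordan-C, Omar-A, Vic-H, Ravi-D, Gabe-B.
All 8 teams are matched, so no larger matching exists.
That matches 8 of the 8, leaving 0 unmatched; no matching can do better.

0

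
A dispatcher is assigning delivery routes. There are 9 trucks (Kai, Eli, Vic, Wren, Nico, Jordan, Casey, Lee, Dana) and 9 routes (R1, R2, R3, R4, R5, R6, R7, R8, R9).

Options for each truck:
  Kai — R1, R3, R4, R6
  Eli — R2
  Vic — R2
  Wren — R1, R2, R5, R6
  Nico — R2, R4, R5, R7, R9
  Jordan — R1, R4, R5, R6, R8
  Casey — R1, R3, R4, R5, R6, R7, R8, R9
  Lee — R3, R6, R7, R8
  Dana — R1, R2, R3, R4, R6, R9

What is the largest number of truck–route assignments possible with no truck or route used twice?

8

A valid assignment of size 8: Kai–R4, Eli–R2, Wren–R1, Nico–R5, Jordan–R8, Casey–R6, Lee–R7, Dana–R9.
The set {Eli, Vic} has only 1 neighbour ({R2}), so by Hall's theorem at most 8 of the 9 trucks can be matched.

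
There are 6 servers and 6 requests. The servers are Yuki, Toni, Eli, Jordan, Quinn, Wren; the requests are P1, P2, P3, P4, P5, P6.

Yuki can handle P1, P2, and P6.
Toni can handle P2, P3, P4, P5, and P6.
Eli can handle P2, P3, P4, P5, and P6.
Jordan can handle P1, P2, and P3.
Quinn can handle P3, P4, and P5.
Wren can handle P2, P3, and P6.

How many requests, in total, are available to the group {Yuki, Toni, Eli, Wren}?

6

The union of neighbours of {Yuki, Toni, Eli, Wren} is {P1, P2, P3, P4, P5, P6}, which has 6 elements.
Since |N(S)| = 6 ≥ |S| = 4, Hall's condition holds for this subset.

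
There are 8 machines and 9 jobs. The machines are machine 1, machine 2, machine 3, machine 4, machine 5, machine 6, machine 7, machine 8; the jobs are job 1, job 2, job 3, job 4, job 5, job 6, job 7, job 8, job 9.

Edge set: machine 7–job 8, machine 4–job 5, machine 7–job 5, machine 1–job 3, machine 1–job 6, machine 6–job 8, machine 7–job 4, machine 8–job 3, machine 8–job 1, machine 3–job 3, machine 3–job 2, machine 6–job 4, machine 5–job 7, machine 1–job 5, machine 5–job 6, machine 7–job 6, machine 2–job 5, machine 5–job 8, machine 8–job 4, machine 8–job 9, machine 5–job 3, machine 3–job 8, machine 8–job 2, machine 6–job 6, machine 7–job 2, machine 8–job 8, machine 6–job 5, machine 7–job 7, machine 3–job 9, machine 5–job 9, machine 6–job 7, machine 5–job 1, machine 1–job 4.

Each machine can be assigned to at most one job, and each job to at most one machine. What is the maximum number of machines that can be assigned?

7

For example, pair machine 1–job 6, machine 2–job 5, machine 3–job 3, machine 5–job 7, machine 6–job 8, machine 7–job 4, machine 8–job 9.
The set {machine 2, machine 4} has only 1 neighbour ({job 5}), so by Hall's theorem at most 7 of the 8 machines can be matched.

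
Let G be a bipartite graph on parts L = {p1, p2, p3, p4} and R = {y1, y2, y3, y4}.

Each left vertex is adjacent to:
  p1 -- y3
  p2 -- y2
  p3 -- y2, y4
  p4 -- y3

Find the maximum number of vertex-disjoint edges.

3

For example, pair p1-y3, p2-y2, p3-y4.
The set {p1, p4} has only 1 neighbour ({y3}), so by Hall's theorem at most 3 of the 4 left vertices can be matched.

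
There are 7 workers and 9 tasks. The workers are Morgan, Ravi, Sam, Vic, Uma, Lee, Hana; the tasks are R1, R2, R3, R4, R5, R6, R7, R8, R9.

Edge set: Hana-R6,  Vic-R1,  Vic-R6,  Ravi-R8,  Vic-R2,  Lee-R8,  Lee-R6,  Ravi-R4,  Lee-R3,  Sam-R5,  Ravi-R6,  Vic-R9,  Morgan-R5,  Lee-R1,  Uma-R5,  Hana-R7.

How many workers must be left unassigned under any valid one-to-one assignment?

2

For example, pair Morgan-R5, Ravi-R4, Vic-R9, Lee-R8, Hana-R7.
The set {Morgan, Sam, Uma} has only 1 neighbour ({R5}), so by Hall's theorem at most 5 of the 7 workers can be matched.
That matches 5 of the 7, leaving 2 unmatched; no matching can do better.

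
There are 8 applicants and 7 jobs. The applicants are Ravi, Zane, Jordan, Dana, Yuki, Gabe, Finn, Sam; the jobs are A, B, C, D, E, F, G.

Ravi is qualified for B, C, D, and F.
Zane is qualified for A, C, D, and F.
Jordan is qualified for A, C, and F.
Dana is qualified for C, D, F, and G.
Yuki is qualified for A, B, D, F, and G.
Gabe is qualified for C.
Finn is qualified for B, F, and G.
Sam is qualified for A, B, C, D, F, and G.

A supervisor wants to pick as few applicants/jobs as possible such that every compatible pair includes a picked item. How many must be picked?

A maximum matching has 6 edges (e.g. Ravi–B, Zane–A, Jordan–F, Dana–D, Yuki–G, Gabe–C).
By König's theorem the minimum vertex cover has the same size. One such cover is {A, B, C, D, F, G}.

6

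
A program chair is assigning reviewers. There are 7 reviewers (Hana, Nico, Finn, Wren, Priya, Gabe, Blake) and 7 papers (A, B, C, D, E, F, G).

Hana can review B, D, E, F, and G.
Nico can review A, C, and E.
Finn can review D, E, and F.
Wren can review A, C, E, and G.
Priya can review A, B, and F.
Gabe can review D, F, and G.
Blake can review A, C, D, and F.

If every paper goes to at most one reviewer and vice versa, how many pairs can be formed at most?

For example, pair Hana→G, Nico→A, Finn→E, Wren→C, Priya→B, Gabe→D, Blake→F.
This saturates every reviewer, so 7 is the maximum.

7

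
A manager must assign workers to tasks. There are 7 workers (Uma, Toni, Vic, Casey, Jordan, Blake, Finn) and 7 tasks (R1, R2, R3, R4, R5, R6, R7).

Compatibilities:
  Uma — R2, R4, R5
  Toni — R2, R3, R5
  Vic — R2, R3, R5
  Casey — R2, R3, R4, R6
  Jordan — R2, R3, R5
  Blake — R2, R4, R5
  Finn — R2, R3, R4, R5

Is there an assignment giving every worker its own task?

The set {Uma, Toni, Vic, Jordan, Blake, Finn} has only 4 neighbours ({R2, R3, R4, R5}), so by Hall's theorem at most 5 of the 7 workers can be matched.
Hence no matching covers every worker.

No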